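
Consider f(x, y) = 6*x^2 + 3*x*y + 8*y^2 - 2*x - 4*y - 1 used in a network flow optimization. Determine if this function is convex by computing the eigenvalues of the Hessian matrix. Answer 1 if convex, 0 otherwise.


The Hessian of f(x,y) = 6*x^2 + 3*x*y + 8*y^2 - 2*x - 4*y - 1 is:
H = [[12, 3], [3, 16]]
Trace = 12 + 16 = 28
Determinant = 12*16 - (3)^2 = 183
Discriminant = (28)^2 - 4*183 = 52.0
Eigenvalues: lambda_1 = 10.3944, lambda_2 = 17.6056
The function is convex.

1


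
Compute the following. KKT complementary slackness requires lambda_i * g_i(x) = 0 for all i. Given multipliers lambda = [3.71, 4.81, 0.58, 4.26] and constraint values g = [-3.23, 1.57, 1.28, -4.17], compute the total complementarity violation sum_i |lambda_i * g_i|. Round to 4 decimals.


KKT complementary slackness check:
lambda_1 * g_1 = 3.71 * -3.23 = -11.9833
lambda_2 * g_2 = 4.81 * 1.57 = 7.5517
lambda_3 * g_3 = 0.58 * 1.28 = 0.7424
lambda_4 * g_4 = 4.26 * -4.17 = -17.7642
Total violation = 11.9833 + 7.5517 + 0.7424 + 17.7642 = 38.0416


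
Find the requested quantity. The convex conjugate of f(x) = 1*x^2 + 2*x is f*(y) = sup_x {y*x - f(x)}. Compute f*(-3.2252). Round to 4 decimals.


f*(y) = sup_x {y*x - a*x^2 - b*x} = sup_x {(y-b)*x - a*x^2}
FOC: (y - b) - 2a*x = 0 => x* = (y - b)/(2a)
x* = (-3.2252 - 2)/(2*1) = -2.6126
f*(-3.2252) = (y-b)^2/(4a) = (-3.2252 - 2)^2/(4*1)
= 27.3027/4 = 6.8257


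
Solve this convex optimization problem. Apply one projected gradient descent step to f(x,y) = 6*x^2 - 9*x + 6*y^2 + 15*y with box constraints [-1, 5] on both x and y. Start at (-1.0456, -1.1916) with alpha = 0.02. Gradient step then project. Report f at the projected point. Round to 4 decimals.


Step 1: Compute gradient at (-1.0456, -1.1916).
grad_x = 2*6*-1.0456 - 9 = -21.5472
grad_y = 2*6*-1.1916 + 15 = 0.7008
Step 2: Gradient step.
x_raw = -1.0456 - 0.02*-21.5472 = -0.6147
y_raw = -1.1916 - 0.02*0.7008 = -1.2056
Step 3: Project onto [-1, 5].
x_proj = clip(-0.6147) = -0.6147
y_proj = clip(-1.2056) = -1.0
Step 4: Evaluate f.
f(-0.6147, -1.0) = -1.2013


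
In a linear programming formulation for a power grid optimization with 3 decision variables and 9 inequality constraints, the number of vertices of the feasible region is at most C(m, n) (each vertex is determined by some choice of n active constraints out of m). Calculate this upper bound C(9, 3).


Each vertex corresponds to some choice of n active constraints out of m, so the number of vertices is at most C(m, n) = m! / (n!(m-n)!).
m = 9, n = 3
Numerator: 9 * 8 * 7
Denominator: 3! = 6
C(9, 3) = 84


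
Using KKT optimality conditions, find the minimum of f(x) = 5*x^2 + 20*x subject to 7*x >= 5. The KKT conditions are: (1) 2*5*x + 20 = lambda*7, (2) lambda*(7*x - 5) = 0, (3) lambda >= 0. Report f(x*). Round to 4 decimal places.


Step 1: Try lambda = 0 (constraint inactive).
x_unc = -20/(2*5) = -2.0
Check: 7*-2.0 = -14.0 < 5 -- violated!
Step 2: Constraint must be active: 7*x = 5
x* = 5/7 = 0.7143 (rounded; the exact value 5/7 is used below)
lambda = (2*5*(5/7) + 20)/7 = 3.8776
Step 3: Compute optimal value.
f(x*) = 5*(5/7)^2 + 20*(5/7) = 16.8367


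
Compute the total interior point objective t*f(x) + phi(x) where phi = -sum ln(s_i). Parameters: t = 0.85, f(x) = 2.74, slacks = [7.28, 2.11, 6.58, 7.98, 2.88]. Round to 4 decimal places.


Step 1: Compute log-barrier.
ln values: [1.9851, 0.7467, 1.884, 2.0769, 1.0578]
phi = -(1.9851 + 0.7467 + 1.884 + 2.0769 + 1.0578) = -7.7506
Step 2: Compute augmented objective.
t*f(x) = 0.85*2.74 = 2.329
Total = 2.329 - 7.7506 = -5.4216


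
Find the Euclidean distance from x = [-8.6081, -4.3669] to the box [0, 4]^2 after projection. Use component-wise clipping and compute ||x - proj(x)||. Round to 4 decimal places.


Project each component onto [0, 4].
clip(-8.6081) = 0.0, clip(-4.3669) = 0.0
Projection = [0.0, 0.0]
Squared diffs: [74.0994, 19.0698]
Distance = sqrt(93.1692) = 9.6524


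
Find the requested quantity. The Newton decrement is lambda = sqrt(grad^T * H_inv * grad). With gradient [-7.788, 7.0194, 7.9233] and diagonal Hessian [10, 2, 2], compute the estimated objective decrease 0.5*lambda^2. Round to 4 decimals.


Step 1: H is diagonal, so H^(-1) * g = [-0.7788, 3.5097, 3.9617].
Step 2: g^T H^(-1) g = sum_i g_i^2 / H_ii
  = (-7.788)^2/10 + (7.0194)^2/2 + (7.9233)^2/2
  = 6.0653 + 24.636 + 31.3893 = 62.0906
Step 3: Objective decrease = 0.5 * g^T H^(-1) g = 31.0453


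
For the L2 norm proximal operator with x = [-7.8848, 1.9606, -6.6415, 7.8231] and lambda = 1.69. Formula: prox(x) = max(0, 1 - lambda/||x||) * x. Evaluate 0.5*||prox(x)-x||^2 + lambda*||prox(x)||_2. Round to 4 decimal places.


Step 1: Compute ||x||.
||x|| = 13.0891
Step 2: Compute scaling factor.
scale = max(0, 1 - 1.69/13.0891) = 0.8709
Step 3: prox(x) = [-6.8668, 1.7075, -5.784, 6.813]
||prox(x)|| = 11.3991
Step 4: Proximal objective.
0.5*||prox-x||^2 = 1.4281
lambda*||prox|| = 19.2645
Total = 20.6925


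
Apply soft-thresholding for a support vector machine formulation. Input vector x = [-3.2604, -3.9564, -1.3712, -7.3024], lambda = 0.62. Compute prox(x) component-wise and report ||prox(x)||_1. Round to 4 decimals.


Soft-thresholding with lambda = 0.62:
prox(-3.2604) = sign(-3.2604)*max(|-3.2604| - 0.62, 0) = -2.6404
prox(-3.9564) = sign(-3.9564)*max(|-3.9564| - 0.62, 0) = -3.3364
prox(-1.3712) = sign(-1.3712)*max(|-1.3712| - 0.62, 0) = -0.7512
prox(-7.3024) = sign(-7.3024)*max(|-7.3024| - 0.62, 0) = -6.6824
prox(x) = [-2.6404, -3.3364, -0.7512, -6.6824]
||prox(x)||_1 = 2.6404 + 3.3364 + 0.7512 + 6.6824 = 13.4104


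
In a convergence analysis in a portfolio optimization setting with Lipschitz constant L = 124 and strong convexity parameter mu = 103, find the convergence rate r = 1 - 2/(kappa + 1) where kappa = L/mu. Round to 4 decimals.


Step 1: Compute the condition number.
kappa = L/mu = 124/103 = 1.2039
Step 2: Compute the convergence rate.
r = 1 - 2/(kappa + 1) = 1 - 2*mu/(L + mu) = (L - mu)/(L + mu) = 21/227 = 0.0925


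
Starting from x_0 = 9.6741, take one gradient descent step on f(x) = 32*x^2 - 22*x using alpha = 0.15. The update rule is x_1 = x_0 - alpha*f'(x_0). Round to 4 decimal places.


We compute the gradient at x_0 and apply the update.
f'(x) = 64*x - 22
f'(9.6741) = 64*9.6741 - 22 = 597.1424
x_1 = 9.6741 - 0.15*597.1424 = -79.8973


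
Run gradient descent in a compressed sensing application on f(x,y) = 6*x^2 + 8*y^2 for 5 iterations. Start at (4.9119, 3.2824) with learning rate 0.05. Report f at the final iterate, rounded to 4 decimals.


Gradient descent on f(x,y) = 6*x^2 + 8*y^2.
Starting point: (4.9119, 3.2824), alpha = 0.05
Step 1: grad_x = 2*6*4.9119 = 58.9428, grad_y = 2*8*3.2824 = 52.5184
  x_1 = 4.9119 - 0.05*58.9428 = 1.9648
  y_1 = 3.2824 - 0.05*52.5184 = 0.6565
Step 2: grad_x = 2*6*1.9648 = 23.5771, grad_y = 2*8*0.6565 = 10.5037
  x_2 = 1.9648 - 0.05*23.5771 = 0.7859
  y_2 = 0.6565 - 0.05*10.5037 = 0.1313
Step 3: grad_x = 2*6*0.7859 = 9.4308, grad_y = 2*8*0.1313 = 2.1007
  x_3 = 0.7859 - 0.05*9.4308 = 0.3144
  y_3 = 0.1313 - 0.05*2.1007 = 0.0263
Step 4: grad_x = 2*6*0.3144 = 3.7723, grad_y = 2*8*0.0263 = 0.4201
  x_4 = 0.3144 - 0.05*3.7723 = 0.1257
  y_4 = 0.0263 - 0.05*0.4201 = 0.0053
Step 5: grad_x = 2*6*0.1257 = 1.5089, grad_y = 2*8*0.0053 = 0.084
  x_5 = 0.1257 - 0.05*1.5089 = 0.0503
  y_5 = 0.0053 - 0.05*0.084 = 0.0011
f(0.0503, 0.0011) = 6*0.0503^2 + 8*0.0011^2 = 0.0152


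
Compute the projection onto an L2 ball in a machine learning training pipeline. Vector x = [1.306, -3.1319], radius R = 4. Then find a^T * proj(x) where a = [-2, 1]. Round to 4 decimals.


Step 1: Compute ||x|| (intermediates to 6 decimals).
||x|| = sqrt(1.306^2 + (-3.1319)^2) = 3.393292
Step 2: Project.
Since ||x|| <= R, proj = x (no scaling needed).
proj(x) = [1.306, -3.1319]
Step 3: Dot product.
a^T * proj(x) = -2*1.306 + 1*(-3.1319) = -5.7439


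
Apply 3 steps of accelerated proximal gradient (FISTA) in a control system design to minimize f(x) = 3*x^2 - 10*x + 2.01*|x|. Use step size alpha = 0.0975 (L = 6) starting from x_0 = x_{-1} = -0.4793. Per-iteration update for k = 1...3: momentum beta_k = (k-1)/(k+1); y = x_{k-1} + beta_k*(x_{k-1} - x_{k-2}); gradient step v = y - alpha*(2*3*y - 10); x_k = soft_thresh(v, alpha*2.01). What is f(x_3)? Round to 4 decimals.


FISTA on f(x) = 3*x^2 - 10*x + 2.01*|x|
L = 6, alpha = 0.0975
Iteration 1: beta = 0.0, y = -0.4793 + 0.0*(-0.4793 + 0.4793) = -0.4793
  grad(y) = -12.8758, v = y - alpha*grad = 0.7761
  prox(v) = soft_thresh(0.7761, 0.196) = 0.5801
Iteration 2: beta = 0.3333, y = 0.5801 + 0.3333*(0.5801 + 0.4793) = 0.9333
  grad(y) = -4.4005, v = y - alpha*grad = 1.3623
  prox(v) = soft_thresh(1.3623, 0.196) = 1.1663
Iteration 3: beta = 0.5, y = 1.1663 + 0.5*(1.1663 - 0.5801) = 1.4594
  grad(y) = -1.2434, v = y - alpha*grad = 1.5807
  prox(v) = soft_thresh(1.5807, 0.196) = 1.3847
f(x_3) = 3*1.3847^2 - 10*1.3847 + 2.01*|1.3847| = -5.3116


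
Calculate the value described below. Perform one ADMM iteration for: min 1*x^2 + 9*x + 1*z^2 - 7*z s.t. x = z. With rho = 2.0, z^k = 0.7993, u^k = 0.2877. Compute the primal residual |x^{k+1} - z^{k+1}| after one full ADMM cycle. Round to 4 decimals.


ADMM iteration with rho = 2.0, z^k = 0.7993, u^k = 0.2877
Step 1: x-update.
Minimize 1*x^2 + 9*x + (2.0/2)*(x - 0.7993 + 0.2877)^2
FOC: (2*1 + 2.0)*x = -9 + 2.0*(0.7993 - 0.2877)
x^{k+1} = -1.9942
Step 2: z-update.
Minimize 1*z^2 - 7*z + (2.0/2)*(-1.9942 - z + 0.2877)^2
FOC: (2*1 + 2.0)*z = 7 + 2.0*(-1.9942 + 0.2877)
z^{k+1} = 0.8968
Step 3: u-update.
u^{k+1} = 0.2877 - 1.9942 - 0.8968 = -2.6033
Step 4: Primal residual = |-1.9942 - 0.8968| = 2.891


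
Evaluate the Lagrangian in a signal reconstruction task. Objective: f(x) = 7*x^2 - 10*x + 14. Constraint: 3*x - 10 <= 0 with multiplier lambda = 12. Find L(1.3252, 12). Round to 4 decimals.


Step 1: Evaluate f(x).
f(1.3252) = 7*1.3252^2 - 10*1.3252 + 14 = 13.0411
Step 2: Evaluate g(x).
g(1.3252) = 3*1.3252 - 10 = -6.0244
Step 3: Compute Lagrangian.
L = 13.0411 + 12*-6.0244 = -59.2517


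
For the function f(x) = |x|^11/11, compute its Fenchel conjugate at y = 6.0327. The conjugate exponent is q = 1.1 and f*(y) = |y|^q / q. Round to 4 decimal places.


The conjugate exponent q satisfies 1/p + 1/q = 1.
p = 11, so q = 11/(11 - 1) = 1.1
|y|^q = 6.0327^1.1 = 7.2204
f*(6.0327) = 7.2204 / 1.1 = 6.564


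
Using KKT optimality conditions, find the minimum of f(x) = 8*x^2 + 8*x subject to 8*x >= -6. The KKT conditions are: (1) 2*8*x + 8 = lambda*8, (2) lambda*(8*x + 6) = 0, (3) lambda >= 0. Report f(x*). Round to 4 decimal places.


Step 1: Try lambda = 0 (constraint inactive).
Stationarity: 2*8*x + 8 = 0
x* = -8/(2*8) = -0.5
Check constraint: 8*-0.5 = -4.0 >= -6 -- satisfied.
Step 2: Compute optimal value.
f(x*) = 8*(-0.5)^2 + 8*(-0.5) = -2.0


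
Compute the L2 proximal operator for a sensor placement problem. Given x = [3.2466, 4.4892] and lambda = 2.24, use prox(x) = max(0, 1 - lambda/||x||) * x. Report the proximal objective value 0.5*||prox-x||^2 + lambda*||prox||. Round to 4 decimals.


Step 1: Compute ||x||.
||x|| = 5.5402
Step 2: Compute scaling factor.
scale = max(0, 1 - 2.24/5.5402) = 0.5957
Step 3: prox(x) = [1.9339, 2.6741]
||prox(x)|| = 3.3002
Step 4: Proximal objective.
0.5*||prox-x||^2 = 2.5088
lambda*||prox|| = 7.3924
Total = 9.9011


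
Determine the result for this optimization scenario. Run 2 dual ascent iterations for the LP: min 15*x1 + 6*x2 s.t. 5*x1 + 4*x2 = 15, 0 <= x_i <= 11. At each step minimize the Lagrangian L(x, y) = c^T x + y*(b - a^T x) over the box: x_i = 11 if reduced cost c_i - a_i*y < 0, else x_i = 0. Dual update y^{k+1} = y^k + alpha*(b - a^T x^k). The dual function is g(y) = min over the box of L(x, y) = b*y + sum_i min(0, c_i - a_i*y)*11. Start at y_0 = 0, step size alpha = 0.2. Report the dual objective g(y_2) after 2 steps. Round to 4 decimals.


Dual ascent for LP: min 15*x1 + 6*x2, 5*x1 + 4*x2 = 15, 0 <= x_i <= 11
Step 1: y^k = 0.0, reduced costs: (15.0, 6.0)
  x^k = (0.0, 0.0), subgradient = b - a^T x = 15.0
  y^{k+1} = 0.0 + 0.2*15.0 = 3.0
Step 2: y^k = 3.0, reduced costs: (0.0, -6.0)
  x^k = (0.0, 11.0), subgradient = b - a^T x = -29.0
  y^{k+1} = 3.0 + 0.2*-29.0 = -2.8
Dual objective at y_2 = -2.8: reduced costs (29.0, 17.2), box minimizer x = (0.0, 0.0)
g(y_2) = b*y + (c1 - a1*y)*x1 + (c2 - a2*y)*x2 = 15*(-2.8) + 29.0*0.0 + 17.2*0.0 = -42.0 + 0.0 + 0.0 = -42.0


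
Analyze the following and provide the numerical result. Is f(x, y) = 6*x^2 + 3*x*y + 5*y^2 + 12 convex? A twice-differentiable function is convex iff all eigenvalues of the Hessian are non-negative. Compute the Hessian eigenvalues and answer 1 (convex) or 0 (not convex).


The Hessian of f(x,y) = 6*x^2 + 3*x*y + 5*y^2 + 12 is:
H = [[12, 3], [3, 10]]
Trace = 12 + 10 = 22
Determinant = 12*10 - (3)^2 = 111
Discriminant = (22)^2 - 4*111 = 40.0
Eigenvalues: lambda_1 = 7.8377, lambda_2 = 14.1623
The function is convex.

1


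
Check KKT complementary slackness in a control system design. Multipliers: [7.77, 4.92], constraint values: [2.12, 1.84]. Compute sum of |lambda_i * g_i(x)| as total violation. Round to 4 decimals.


KKT complementary slackness check:
lambda_1 * g_1 = 7.77 * 2.12 = 16.4724
lambda_2 * g_2 = 4.92 * 1.84 = 9.0528
Total violation = 16.4724 + 9.0528 = 25.5252


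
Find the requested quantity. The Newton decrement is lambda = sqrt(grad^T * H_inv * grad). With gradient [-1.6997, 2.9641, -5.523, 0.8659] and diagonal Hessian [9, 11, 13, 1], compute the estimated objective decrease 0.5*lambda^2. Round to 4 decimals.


Step 1: H is diagonal, so H^(-1) * g = [-0.1889, 0.2695, -0.4248, 0.8659].
Step 2: g^T H^(-1) g = sum_i g_i^2 / H_ii
  = (-1.6997)^2/9 + (2.9641)^2/11 + (-5.523)^2/13 + (0.8659)^2/1
  = 0.321 + 0.7987 + 2.3464 + 0.7498 = 4.2159
Step 3: Objective decrease = 0.5 * g^T H^(-1) g = 2.108


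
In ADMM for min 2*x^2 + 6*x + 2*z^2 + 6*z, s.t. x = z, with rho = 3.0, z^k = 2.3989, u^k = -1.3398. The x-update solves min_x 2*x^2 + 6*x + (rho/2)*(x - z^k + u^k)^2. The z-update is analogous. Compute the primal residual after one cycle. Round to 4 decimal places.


ADMM iteration with rho = 3.0, z^k = 2.3989, u^k = -1.3398
Step 1: x-update.
Minimize 2*x^2 + 6*x + (3.0/2)*(x - 2.3989 - 1.3398)^2
FOC: (2*2 + 3.0)*x = -6 + 3.0*(2.3989 + 1.3398)
x^{k+1} = 0.7452
Step 2: z-update.
Minimize 2*z^2 + 6*z + (3.0/2)*(0.7452 - z - 1.3398)^2
FOC: (2*2 + 3.0)*z = -6 + 3.0*(0.7452 - 1.3398)
z^{k+1} = -1.112
Step 3: u-update.
u^{k+1} = -1.3398 + 0.7452 + 1.112 = 0.5173
Step 4: Primal residual = |0.7452 + 1.112| = 1.8571


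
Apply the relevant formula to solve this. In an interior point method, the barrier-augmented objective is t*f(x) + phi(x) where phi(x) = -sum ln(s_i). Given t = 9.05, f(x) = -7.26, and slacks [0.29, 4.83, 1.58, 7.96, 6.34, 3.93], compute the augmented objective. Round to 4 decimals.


Step 1: Compute log-barrier.
ln values: [-1.2379, 1.5748, 0.4574, 2.0744, 1.8469, 1.3686]
phi = -(-1.2379 + 1.5748 + 0.4574 + 2.0744 + 1.8469 + 1.3686) = -6.0843
Step 2: Compute augmented objective.
t*f(x) = 9.05*-7.26 = -65.703
Total = -65.703 - 6.0843 = -71.7873


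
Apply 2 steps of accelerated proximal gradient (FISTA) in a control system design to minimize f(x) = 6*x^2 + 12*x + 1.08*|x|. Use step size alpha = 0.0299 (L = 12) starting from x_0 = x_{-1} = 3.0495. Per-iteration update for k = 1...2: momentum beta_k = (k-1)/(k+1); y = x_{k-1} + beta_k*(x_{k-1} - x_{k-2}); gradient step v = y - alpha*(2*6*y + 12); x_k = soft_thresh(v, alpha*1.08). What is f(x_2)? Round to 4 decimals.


FISTA on f(x) = 6*x^2 + 12*x + 1.08*|x|
L = 12, alpha = 0.0299
Iteration 1: beta = 0.0, y = 3.0495 + 0.0*(3.0495 - 3.0495) = 3.0495
  grad(y) = 48.594, v = y - alpha*grad = 1.5965
  prox(v) = soft_thresh(1.5965, 0.0323) = 1.5642
Iteration 2: beta = 0.3333, y = 1.5642 + 0.3333*(1.5642 - 3.0495) = 1.0692
  grad(y) = 24.83, v = y - alpha*grad = 0.3267
  prox(v) = soft_thresh(0.3267, 0.0323) = 0.2945
f(x_2) = 6*0.2945^2 + 12*0.2945 + 1.08*|0.2945| = 4.3717


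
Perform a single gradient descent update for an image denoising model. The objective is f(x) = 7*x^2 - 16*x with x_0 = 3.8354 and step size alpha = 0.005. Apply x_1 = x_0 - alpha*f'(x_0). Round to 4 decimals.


We compute the gradient at x_0 and apply the update.
f'(x) = 14*x - 16
f'(3.8354) = 14*3.8354 - 16 = 37.6956
x_1 = 3.8354 - 0.005*37.6956 = 3.6469


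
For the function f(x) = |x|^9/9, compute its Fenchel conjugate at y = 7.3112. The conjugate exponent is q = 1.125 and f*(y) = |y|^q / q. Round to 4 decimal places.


The conjugate exponent q satisfies 1/p + 1/q = 1.
p = 9, so q = 9/(9 - 1) = 1.125
|y|^q = 7.3112^1.125 = 9.3753
f*(7.3112) = 9.3753 / 1.125 = 8.3336


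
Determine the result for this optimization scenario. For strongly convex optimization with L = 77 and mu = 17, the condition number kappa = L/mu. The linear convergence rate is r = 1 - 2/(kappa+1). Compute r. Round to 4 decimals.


Step 1: Compute the condition number.
kappa = L/mu = 77/17 = 4.5294
Step 2: Compute the convergence rate.
r = 1 - 2/(kappa + 1) = 1 - 2*mu/(L + mu) = (L - mu)/(L + mu) = 60/94 = 0.6383


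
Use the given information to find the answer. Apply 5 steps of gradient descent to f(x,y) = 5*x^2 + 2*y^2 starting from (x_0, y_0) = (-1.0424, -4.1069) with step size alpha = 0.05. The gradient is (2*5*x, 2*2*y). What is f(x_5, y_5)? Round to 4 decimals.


Gradient descent on f(x,y) = 5*x^2 + 2*y^2.
Starting point: (-1.0424, -4.1069), alpha = 0.05
Step 1: grad_x = 2*5*-1.0424 = -10.424, grad_y = 2*2*-4.1069 = -16.4276
  x_1 = -1.0424 - 0.05*-10.424 = -0.5212
  y_1 = -4.1069 - 0.05*-16.4276 = -3.2855
Step 2: grad_x = 2*5*-0.5212 = -5.212, grad_y = 2*2*-3.2855 = -13.1421
  x_2 = -0.5212 - 0.05*-5.212 = -0.2606
  y_2 = -3.2855 - 0.05*-13.1421 = -2.6284
Step 3: grad_x = 2*5*-0.2606 = -2.606, grad_y = 2*2*-2.6284 = -10.5137
  x_3 = -0.2606 - 0.05*-2.606 = -0.1303
  y_3 = -2.6284 - 0.05*-10.5137 = -2.1027
Step 4: grad_x = 2*5*-0.1303 = -1.303, grad_y = 2*2*-2.1027 = -8.4109
  x_4 = -0.1303 - 0.05*-1.303 = -0.0652
  y_4 = -2.1027 - 0.05*-8.4109 = -1.6822
Step 5: grad_x = 2*5*-0.0652 = -0.6515, grad_y = 2*2*-1.6822 = -6.7287
  x_5 = -0.0652 - 0.05*-0.6515 = -0.0326
  y_5 = -1.6822 - 0.05*-6.7287 = -1.3457
f(-0.0326, -1.3457) = 5*(-0.0326)^2 + 2*(-1.3457)^2 = 3.6274


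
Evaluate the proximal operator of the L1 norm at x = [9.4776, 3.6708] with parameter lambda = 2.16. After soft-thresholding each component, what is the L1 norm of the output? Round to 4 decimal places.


Soft-thresholding with lambda = 2.16:
prox(9.4776) = sign(9.4776)*max(|9.4776| - 2.16, 0) = 7.3176
prox(3.6708) = sign(3.6708)*max(|3.6708| - 2.16, 0) = 1.5108
prox(x) = [7.3176, 1.5108]
||prox(x)||_1 = 7.3176 + 1.5108 = 8.8284


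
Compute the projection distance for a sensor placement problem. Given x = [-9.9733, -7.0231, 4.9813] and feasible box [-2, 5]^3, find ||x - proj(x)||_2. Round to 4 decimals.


Project each component onto [-2, 5].
clip(-9.9733) = -2.0, clip(-7.0231) = -2.0, clip(4.9813) = 4.9813
Projection = [-2.0, -2.0, 4.9813]
Squared diffs: [63.5735, 25.2315, 0.0]
Distance = sqrt(88.805) = 9.4236


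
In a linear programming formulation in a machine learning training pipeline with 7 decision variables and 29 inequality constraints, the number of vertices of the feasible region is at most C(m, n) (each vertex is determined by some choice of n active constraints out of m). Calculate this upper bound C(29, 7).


Each vertex corresponds to some choice of n active constraints out of m, so the number of vertices is at most C(m, n) = m! / (n!(m-n)!).
m = 29, n = 7
Numerator: 29 * 28 * 27 * 26 * 25 * 24 * 23
Denominator: 7! = 5040
C(29, 7) = 1560780


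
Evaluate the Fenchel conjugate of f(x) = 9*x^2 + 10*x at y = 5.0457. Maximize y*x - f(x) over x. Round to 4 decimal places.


f*(y) = sup_x {y*x - a*x^2 - b*x} = sup_x {(y-b)*x - a*x^2}
FOC: (y - b) - 2a*x = 0 => x* = (y - b)/(2a)
x* = (5.0457 - 10)/(2*9) = -0.2752
f*(5.0457) = (y-b)^2/(4a) = (5.0457 - 10)^2/(4*9)
= 24.5451/36 = 0.6818


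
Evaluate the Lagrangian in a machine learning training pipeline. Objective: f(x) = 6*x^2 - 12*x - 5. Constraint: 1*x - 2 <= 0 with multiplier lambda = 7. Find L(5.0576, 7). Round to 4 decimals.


Step 1: Evaluate f(x).
f(5.0576) = 6*5.0576^2 - 12*5.0576 - 5 = 87.7847
Step 2: Evaluate g(x).
g(5.0576) = 1*5.0576 - 2 = 3.0576
Step 3: Compute Lagrangian.
L = 87.7847 + 7*3.0576 = 109.1879


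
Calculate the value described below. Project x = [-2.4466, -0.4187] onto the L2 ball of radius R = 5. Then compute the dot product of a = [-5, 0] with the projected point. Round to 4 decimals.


Step 1: Compute ||x|| (intermediates to 6 decimals).
||x|| = sqrt((-2.4466)^2 + (-0.4187)^2) = 2.482169
Step 2: Project.
Since ||x|| <= R, proj = x (no scaling needed).
proj(x) = [-2.4466, -0.4187]
Step 3: Dot product.
a^T * proj(x) = -5*(-2.4466) + 0*(-0.4187) = 12.233


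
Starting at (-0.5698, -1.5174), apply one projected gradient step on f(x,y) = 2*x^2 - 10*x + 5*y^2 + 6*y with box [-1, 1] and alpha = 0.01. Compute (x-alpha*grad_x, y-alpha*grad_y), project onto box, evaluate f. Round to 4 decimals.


Step 1: Compute gradient at (-0.5698, -1.5174).
grad_x = 2*2*-0.5698 - 10 = -12.2792
grad_y = 2*5*-1.5174 + 6 = -9.174
Step 2: Gradient step.
x_raw = -0.5698 - 0.01*-12.2792 = -0.447
y_raw = -1.5174 - 0.01*-9.174 = -1.4257
Step 3: Project onto [-1, 1].
x_proj = clip(-0.447) = -0.447
y_proj = clip(-1.4257) = -1.0
Step 4: Evaluate f.
f(-0.447, -1.0) = 3.8697


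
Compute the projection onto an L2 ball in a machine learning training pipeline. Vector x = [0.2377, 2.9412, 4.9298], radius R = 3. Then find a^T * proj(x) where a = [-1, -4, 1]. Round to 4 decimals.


Step 1: Compute ||x|| (intermediates to 6 decimals).
||x|| = sqrt(0.2377^2 + 2.9412^2 + 4.9298^2) = 5.745441
Step 2: Project.
Since ||x|| > R, scale = R/||x|| = 3/5.745441 = 0.522153, proj(x) = scale * x
proj(x) = [0.124116, 1.535756, 2.57411]
Step 3: Dot product.
a^T * proj(x) = -1*0.124116 - 4*1.535756 + 1*2.57411 = -3.693


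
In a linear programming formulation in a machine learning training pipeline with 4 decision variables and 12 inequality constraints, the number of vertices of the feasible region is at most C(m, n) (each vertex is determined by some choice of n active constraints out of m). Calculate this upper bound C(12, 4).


Each vertex corresponds to some choice of n active constraints out of m, so the number of vertices is at most C(m, n) = m! / (n!(m-n)!).
m = 12, n = 4
Numerator: 12 * 11 * 10 * 9
Denominator: 4! = 24
C(12, 4) = 495


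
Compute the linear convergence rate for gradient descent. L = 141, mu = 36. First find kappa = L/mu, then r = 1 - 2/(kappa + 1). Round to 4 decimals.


Step 1: Compute the condition number.
kappa = L/mu = 141/36 = 3.9167
Step 2: Compute the convergence rate.
r = 1 - 2/(kappa + 1) = 1 - 2*mu/(L + mu) = (L - mu)/(L + mu) = 105/177 = 0.5932


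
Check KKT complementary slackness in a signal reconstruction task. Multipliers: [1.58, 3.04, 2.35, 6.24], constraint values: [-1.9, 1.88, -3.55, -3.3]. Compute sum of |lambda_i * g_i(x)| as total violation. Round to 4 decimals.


KKT complementary slackness check:
lambda_1 * g_1 = 1.58 * -1.9 = -3.002
lambda_2 * g_2 = 3.04 * 1.88 = 5.7152
lambda_3 * g_3 = 2.35 * -3.55 = -8.3425
lambda_4 * g_4 = 6.24 * -3.3 = -20.592
Total violation = 3.002 + 5.7152 + 8.3425 + 20.592 = 37.6517


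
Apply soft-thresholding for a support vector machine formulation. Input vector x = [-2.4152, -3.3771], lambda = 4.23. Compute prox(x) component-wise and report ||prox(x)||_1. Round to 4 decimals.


Soft-thresholding with lambda = 4.23:
prox(-2.4152) = sign(-2.4152)*max(|-2.4152| - 4.23, 0) = 0.0
prox(-3.3771) = sign(-3.3771)*max(|-3.3771| - 4.23, 0) = 0.0
prox(x) = [0.0, 0.0]
||prox(x)||_1 = 0.0 + 0.0 = 0.0


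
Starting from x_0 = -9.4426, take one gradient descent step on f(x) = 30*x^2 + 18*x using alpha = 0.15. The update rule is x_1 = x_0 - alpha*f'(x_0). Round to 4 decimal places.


We compute the gradient at x_0 and apply the update.
f'(x) = 60*x + 18
f'(-9.4426) = 60*-9.4426 + 18 = -548.556
x_1 = -9.4426 - 0.15*-548.556 = 72.8408


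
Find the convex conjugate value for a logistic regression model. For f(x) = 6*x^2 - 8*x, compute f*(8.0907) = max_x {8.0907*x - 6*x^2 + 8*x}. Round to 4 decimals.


f*(y) = sup_x {y*x - a*x^2 - b*x} = sup_x {(y-b)*x - a*x^2}
FOC: (y - b) - 2a*x = 0 => x* = (y - b)/(2a)
x* = (8.0907 + 8)/(2*6) = 1.3409
f*(8.0907) = (y-b)^2/(4a) = (8.0907 + 8)^2/(4*6)
= 258.9106/24 = 10.7879


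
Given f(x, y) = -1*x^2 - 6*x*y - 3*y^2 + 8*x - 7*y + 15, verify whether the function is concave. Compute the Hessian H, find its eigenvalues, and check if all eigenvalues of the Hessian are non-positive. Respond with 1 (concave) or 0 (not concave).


The Hessian of f(x,y) = -1*x^2 - 6*x*y - 3*y^2 + 8*x - 7*y + 15 is:
H = [[-2, -6], [-6, -6]]
Trace = -2 - 6 = -8
Determinant = -2*-6 - (-6)^2 = -24
Discriminant = (-8)^2 - 4*-24 = 160.0
Eigenvalues: lambda_1 = -10.3246, lambda_2 = 2.3246
The function is not concave.

0


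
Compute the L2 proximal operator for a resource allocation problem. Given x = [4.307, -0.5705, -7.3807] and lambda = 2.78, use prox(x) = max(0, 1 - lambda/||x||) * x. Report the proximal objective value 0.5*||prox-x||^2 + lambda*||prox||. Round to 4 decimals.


Step 1: Compute ||x||.
||x|| = 8.5645
Step 2: Compute scaling factor.
scale = max(0, 1 - 2.78/8.5645) = 0.6754
Step 3: prox(x) = [2.909, -0.3853, -4.985]
||prox(x)|| = 5.7845
Step 4: Proximal objective.
0.5*||prox-x||^2 = 3.8642
lambda*||prox|| = 16.0809
Total = 19.9451


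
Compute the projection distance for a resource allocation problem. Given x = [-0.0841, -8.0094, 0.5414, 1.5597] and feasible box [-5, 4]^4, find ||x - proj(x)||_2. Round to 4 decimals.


Project each component onto [-5, 4].
clip(-0.0841) = -0.0841, clip(-8.0094) = -5.0, clip(0.5414) = 0.5414, clip(1.5597) = 1.5597
Projection = [-0.0841, -5.0, 0.5414, 1.5597]
Squared diffs: [0.0, 9.0565, 0.0, 0.0]
Distance = sqrt(9.0565) = 3.0094


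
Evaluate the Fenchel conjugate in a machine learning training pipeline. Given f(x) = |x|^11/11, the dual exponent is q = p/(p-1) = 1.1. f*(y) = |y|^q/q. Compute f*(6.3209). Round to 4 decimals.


The conjugate exponent q satisfies 1/p + 1/q = 1.
p = 11, so q = 11/(11 - 1) = 1.1
|y|^q = 6.3209^1.1 = 7.6008
f*(6.3209) = 7.6008 / 1.1 = 6.9098


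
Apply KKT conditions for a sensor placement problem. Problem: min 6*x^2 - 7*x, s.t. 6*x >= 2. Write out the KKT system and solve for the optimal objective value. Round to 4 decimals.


Step 1: Try lambda = 0 (constraint inactive).
Stationarity: 2*6*x - 7 = 0
x* = 7/(2*6) = 7/12 = 0.5833 (rounded; the exact value 7/12 is used below)
Check constraint: 6*0.5833 = 3.4998 >= 2 -- satisfied.
Step 2: Compute optimal value.
f(x*) = 6*(7/12)^2 - 7*(7/12) = -2.0417


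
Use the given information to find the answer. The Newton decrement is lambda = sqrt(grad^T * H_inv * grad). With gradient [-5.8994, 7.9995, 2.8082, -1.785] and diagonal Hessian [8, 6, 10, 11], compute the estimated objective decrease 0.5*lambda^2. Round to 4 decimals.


Step 1: H is diagonal, so H^(-1) * g = [-0.7374, 1.3333, 0.2808, -0.1623].
Step 2: g^T H^(-1) g = sum_i g_i^2 / H_ii
  = (-5.8994)^2/8 + (7.9995)^2/6 + (2.8082)^2/10 + (-1.785)^2/11
  = 4.3504 + 10.6653 + 0.7886 + 0.2897 = 16.094
Step 3: Objective decrease = 0.5 * g^T H^(-1) g = 8.047


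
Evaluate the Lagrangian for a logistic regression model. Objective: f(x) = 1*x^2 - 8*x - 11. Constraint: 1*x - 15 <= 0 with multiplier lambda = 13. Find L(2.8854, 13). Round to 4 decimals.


Step 1: Evaluate f(x).
f(2.8854) = 1*2.8854^2 - 8*2.8854 - 11 = -25.7577
Step 2: Evaluate g(x).
g(2.8854) = 1*2.8854 - 15 = -12.1146
Step 3: Compute Lagrangian.
L = -25.7577 + 13*-12.1146 = -183.2475


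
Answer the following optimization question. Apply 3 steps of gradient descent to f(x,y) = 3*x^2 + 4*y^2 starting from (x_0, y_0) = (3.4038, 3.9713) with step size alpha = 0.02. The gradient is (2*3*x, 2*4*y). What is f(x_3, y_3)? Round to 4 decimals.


Gradient descent on f(x,y) = 3*x^2 + 4*y^2.
Starting point: (3.4038, 3.9713), alpha = 0.02
Step 1: grad_x = 2*3*3.4038 = 20.4228, grad_y = 2*4*3.9713 = 31.7704
  x_1 = 3.4038 - 0.02*20.4228 = 2.9953
  y_1 = 3.9713 - 0.02*31.7704 = 3.3359
Step 2: grad_x = 2*3*2.9953 = 17.9721, grad_y = 2*4*3.3359 = 26.6871
  x_2 = 2.9953 - 0.02*17.9721 = 2.6359
  y_2 = 3.3359 - 0.02*26.6871 = 2.8021
Step 3: grad_x = 2*3*2.6359 = 15.8154, grad_y = 2*4*2.8021 = 22.4172
  x_3 = 2.6359 - 0.02*15.8154 = 2.3196
  y_3 = 2.8021 - 0.02*22.4172 = 2.3538
f(2.3196, 2.3538) = 3*2.3196^2 + 4*2.3538^2 = 38.3032


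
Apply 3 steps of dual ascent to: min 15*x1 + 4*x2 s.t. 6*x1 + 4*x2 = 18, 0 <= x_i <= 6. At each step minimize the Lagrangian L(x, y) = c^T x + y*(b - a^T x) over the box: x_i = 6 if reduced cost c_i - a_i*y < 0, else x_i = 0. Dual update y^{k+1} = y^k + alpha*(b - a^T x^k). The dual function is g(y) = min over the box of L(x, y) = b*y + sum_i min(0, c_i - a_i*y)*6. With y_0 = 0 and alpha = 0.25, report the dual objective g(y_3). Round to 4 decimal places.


Dual ascent for LP: min 15*x1 + 4*x2, 6*x1 + 4*x2 = 18, 0 <= x_i <= 6
Step 1: y^k = 0.0, reduced costs: (15.0, 4.0)
  x^k = (0.0, 0.0), subgradient = b - a^T x = 18.0
  y^{k+1} = 0.0 + 0.25*18.0 = 4.5
Step 2: y^k = 4.5, reduced costs: (-12.0, -14.0)
  x^k = (6.0, 6.0), subgradient = b - a^T x = -42.0
  y^{k+1} = 4.5 + 0.25*-42.0 = -6.0
Step 3: y^k = -6.0, reduced costs: (51.0, 28.0)
  x^k = (0.0, 0.0), subgradient = b - a^T x = 18.0
  y^{k+1} = -6.0 + 0.25*18.0 = -1.5
Dual objective at y_3 = -1.5: reduced costs (24.0, 10.0), box minimizer x = (0.0, 0.0)
g(y_3) = b*y + (c1 - a1*y)*x1 + (c2 - a2*y)*x2 = 18*(-1.5) + 24.0*0.0 + 10.0*0.0 = -27.0 + 0.0 + 0.0 = -27.0


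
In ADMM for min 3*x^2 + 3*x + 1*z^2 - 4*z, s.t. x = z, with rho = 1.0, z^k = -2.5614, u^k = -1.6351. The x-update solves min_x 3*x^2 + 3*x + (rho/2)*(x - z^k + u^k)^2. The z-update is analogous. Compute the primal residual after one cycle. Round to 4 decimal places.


ADMM iteration with rho = 1.0, z^k = -2.5614, u^k = -1.6351
Step 1: x-update.
Minimize 3*x^2 + 3*x + (1.0/2)*(x + 2.5614 - 1.6351)^2
FOC: (2*3 + 1.0)*x = -3 + 1.0*(-2.5614 + 1.6351)
x^{k+1} = -0.5609
Step 2: z-update.
Minimize 1*z^2 - 4*z + (1.0/2)*(-0.5609 - z - 1.6351)^2
FOC: (2*1 + 1.0)*z = 4 + 1.0*(-0.5609 - 1.6351)
z^{k+1} = 0.6013
Step 3: u-update.
u^{k+1} = -1.6351 - 0.5609 - 0.6013 = -2.7973
Step 4: Primal residual = |-0.5609 - 0.6013| = 1.1622


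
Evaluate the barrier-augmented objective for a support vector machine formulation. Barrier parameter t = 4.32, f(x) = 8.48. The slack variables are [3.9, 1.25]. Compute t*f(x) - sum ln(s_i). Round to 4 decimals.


Step 1: Compute log-barrier.
ln values: [1.361, 0.2231]
phi = -(1.361 + 0.2231) = -1.5841
Step 2: Compute augmented objective.
t*f(x) = 4.32*8.48 = 36.6336
Total = 36.6336 - 1.5841 = 35.0495


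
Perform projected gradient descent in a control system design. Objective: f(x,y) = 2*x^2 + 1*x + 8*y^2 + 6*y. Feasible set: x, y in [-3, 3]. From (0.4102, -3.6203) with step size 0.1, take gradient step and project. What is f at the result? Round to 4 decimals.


Step 1: Compute gradient at (0.4102, -3.6203).
grad_x = 2*2*0.4102 + 1 = 2.6408
grad_y = 2*8*-3.6203 + 6 = -51.9248
Step 2: Gradient step.
x_raw = 0.4102 - 0.1*2.6408 = 0.1461
y_raw = -3.6203 - 0.1*-51.9248 = 1.5722
Step 3: Project onto [-3, 3].
x_proj = clip(0.1461) = 0.1461
y_proj = clip(1.5722) = 1.5722
Step 4: Evaluate f.
f(0.1461, 1.5722) = 29.3959


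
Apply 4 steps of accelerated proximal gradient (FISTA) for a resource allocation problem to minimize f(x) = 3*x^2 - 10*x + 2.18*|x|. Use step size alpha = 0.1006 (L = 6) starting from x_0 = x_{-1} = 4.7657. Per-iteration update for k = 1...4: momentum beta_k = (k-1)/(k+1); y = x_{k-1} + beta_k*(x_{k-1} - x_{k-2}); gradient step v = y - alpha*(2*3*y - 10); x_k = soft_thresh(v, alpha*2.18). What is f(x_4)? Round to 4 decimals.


FISTA on f(x) = 3*x^2 - 10*x + 2.18*|x|
L = 6, alpha = 0.1006
Iteration 1: beta = 0.0, y = 4.7657 + 0.0*(4.7657 - 4.7657) = 4.7657
  grad(y) = 18.5942, v = y - alpha*grad = 2.8951
  prox(v) = soft_thresh(2.8951, 0.2193) = 2.6758
Iteration 2: beta = 0.3333, y = 2.6758 + 0.3333*(2.6758 - 4.7657) = 1.9792
  grad(y) = 1.8751, v = y - alpha*grad = 1.7905
  prox(v) = soft_thresh(1.7905, 0.2193) = 1.5712
Iteration 3: beta = 0.5, y = 1.5712 + 0.5*(1.5712 - 2.6758) = 1.019
  grad(y) = -3.8863, v = y - alpha*grad = 1.4099
  prox(v) = soft_thresh(1.4099, 0.2193) = 1.1906
Iteration 4: beta = 0.6, y = 1.1906 + 0.6*(1.1906 - 1.5712) = 0.9622
  grad(y) = -4.2267, v = y - alpha*grad = 1.3874
  prox(v) = soft_thresh(1.3874, 0.2193) = 1.1681
f(x_4) = 3*1.1681^2 - 10*1.1681 + 2.18*|1.1681| = -5.0412


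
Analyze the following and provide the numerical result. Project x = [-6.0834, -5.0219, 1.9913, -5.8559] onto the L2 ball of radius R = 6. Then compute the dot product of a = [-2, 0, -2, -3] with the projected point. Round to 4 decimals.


Step 1: Compute ||x|| (intermediates to 6 decimals).
||x|| = sqrt((-6.0834)^2 + (-5.0219)^2 + 1.9913^2 + (-5.8559)^2) = 10.024175
Step 2: Project.
Since ||x|| > R, scale = R/||x|| = 6/10.024175 = 0.598553, proj(x) = scale * x
proj(x) = [-3.641237, -3.005873, 1.191899, -3.505067]
Step 3: Dot product.
a^T * proj(x) = -2*(-3.641237) + 0*(-3.005873) - 2*1.191899 - 3*(-3.505067) = 15.4139


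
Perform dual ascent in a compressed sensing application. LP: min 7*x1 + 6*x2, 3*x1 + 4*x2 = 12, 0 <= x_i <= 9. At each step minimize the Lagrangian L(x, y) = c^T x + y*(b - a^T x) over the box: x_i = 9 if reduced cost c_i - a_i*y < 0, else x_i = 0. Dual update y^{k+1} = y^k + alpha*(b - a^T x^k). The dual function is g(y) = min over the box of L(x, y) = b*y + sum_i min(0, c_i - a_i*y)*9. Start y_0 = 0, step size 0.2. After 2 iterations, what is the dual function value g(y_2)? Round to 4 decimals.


Dual ascent for LP: min 7*x1 + 6*x2, 3*x1 + 4*x2 = 12, 0 <= x_i <= 9
Step 1: y^k = 0.0, reduced costs: (7.0, 6.0)
  x^k = (0.0, 0.0), subgradient = b - a^T x = 12.0
  y^{k+1} = 0.0 + 0.2*12.0 = 2.4
Step 2: y^k = 2.4, reduced costs: (-0.2, -3.6)
  x^k = (9.0, 9.0), subgradient = b - a^T x = -51.0
  y^{k+1} = 2.4 + 0.2*-51.0 = -7.8
Dual objective at y_2 = -7.8: reduced costs (30.4, 37.2), box minimizer x = (0.0, 0.0)
g(y_2) = b*y + (c1 - a1*y)*x1 + (c2 - a2*y)*x2 = 12*(-7.8) + 30.4*0.0 + 37.2*0.0 = -93.6 + 0.0 + 0.0 = -93.6


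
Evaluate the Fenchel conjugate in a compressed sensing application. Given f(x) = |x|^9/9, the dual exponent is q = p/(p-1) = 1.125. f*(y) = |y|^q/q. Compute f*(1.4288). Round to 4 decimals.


The conjugate exponent q satisfies 1/p + 1/q = 1.
p = 9, so q = 9/(9 - 1) = 1.125
|y|^q = 1.4288^1.125 = 1.494
f*(1.4288) = 1.494 / 1.125 = 1.328


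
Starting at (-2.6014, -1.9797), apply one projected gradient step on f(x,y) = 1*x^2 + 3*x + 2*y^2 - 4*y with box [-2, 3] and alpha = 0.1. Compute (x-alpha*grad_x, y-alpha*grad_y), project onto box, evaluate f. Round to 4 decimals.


Step 1: Compute gradient at (-2.6014, -1.9797).
grad_x = 2*1*-2.6014 + 3 = -2.2028
grad_y = 2*2*-1.9797 - 4 = -11.9188
Step 2: Gradient step.
x_raw = -2.6014 - 0.1*-2.2028 = -2.3811
y_raw = -1.9797 - 0.1*-11.9188 = -0.7878
Step 3: Project onto [-2, 3].
x_proj = clip(-2.3811) = -2.0
y_proj = clip(-0.7878) = -0.7878
Step 4: Evaluate f.
f(-2.0, -0.7878) = 2.3926


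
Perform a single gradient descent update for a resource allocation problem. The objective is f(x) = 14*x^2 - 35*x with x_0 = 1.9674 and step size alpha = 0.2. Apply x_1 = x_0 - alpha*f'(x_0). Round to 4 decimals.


We compute the gradient at x_0 and apply the update.
f'(x) = 28*x - 35
f'(1.9674) = 28*1.9674 - 35 = 20.0872
x_1 = 1.9674 - 0.2*20.0872 = -2.05


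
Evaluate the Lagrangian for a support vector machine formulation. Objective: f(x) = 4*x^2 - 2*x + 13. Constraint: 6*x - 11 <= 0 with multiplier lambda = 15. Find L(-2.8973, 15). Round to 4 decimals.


Step 1: Evaluate f(x).
f(-2.8973) = 4*(-2.8973)^2 - 2*(-2.8973) + 13 = 52.372
Step 2: Evaluate g(x).
g(-2.8973) = 6*-2.8973 - 11 = -28.3838
Step 3: Compute Lagrangian.
L = 52.372 + 15*-28.3838 = -373.385


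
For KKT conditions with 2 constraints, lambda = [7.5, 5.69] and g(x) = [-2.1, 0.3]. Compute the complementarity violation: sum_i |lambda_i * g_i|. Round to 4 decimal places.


KKT complementary slackness check:
lambda_1 * g_1 = 7.5 * -2.1 = -15.75
lambda_2 * g_2 = 5.69 * 0.3 = 1.707
Total violation = 15.75 + 1.707 = 17.457


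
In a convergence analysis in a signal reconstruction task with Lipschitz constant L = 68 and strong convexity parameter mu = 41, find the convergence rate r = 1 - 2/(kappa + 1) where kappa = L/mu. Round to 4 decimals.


Step 1: Compute the condition number.
kappa = L/mu = 68/41 = 1.6585
Step 2: Compute the convergence rate.
r = 1 - 2/(kappa + 1) = 1 - 2*mu/(L + mu) = (L - mu)/(L + mu) = 27/109 = 0.2477


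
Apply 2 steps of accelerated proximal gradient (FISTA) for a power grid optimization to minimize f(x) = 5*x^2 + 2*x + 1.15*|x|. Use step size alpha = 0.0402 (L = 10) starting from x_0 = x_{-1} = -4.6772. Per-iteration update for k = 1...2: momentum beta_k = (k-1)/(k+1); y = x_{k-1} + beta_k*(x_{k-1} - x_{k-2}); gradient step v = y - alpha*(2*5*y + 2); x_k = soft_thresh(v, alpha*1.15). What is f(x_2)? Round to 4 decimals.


FISTA on f(x) = 5*x^2 + 2*x + 1.15*|x|
L = 10, alpha = 0.0402
Iteration 1: beta = 0.0, y = -4.6772 + 0.0*(-4.6772 + 4.6772) = -4.6772
  grad(y) = -44.772, v = y - alpha*grad = -2.8774
  prox(v) = soft_thresh(-2.8774, 0.0462) = -2.8311
Iteration 2: beta = 0.3333, y = -2.8311 + 0.3333*(-2.8311 + 4.6772) = -2.2158
  grad(y) = -20.1578, v = y - alpha*grad = -1.4054
  prox(v) = soft_thresh(-1.4054, 0.0462) = -1.3592
f(x_2) = 5*(-1.3592)^2 + 2*(-1.3592) + 1.15*|-1.3592| = 8.0819


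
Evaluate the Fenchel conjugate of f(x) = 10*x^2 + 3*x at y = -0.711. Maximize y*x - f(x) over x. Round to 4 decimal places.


f*(y) = sup_x {y*x - a*x^2 - b*x} = sup_x {(y-b)*x - a*x^2}
FOC: (y - b) - 2a*x = 0 => x* = (y - b)/(2a)
x* = (-0.711 - 3)/(2*10) = -0.1856
f*(-0.711) = (y-b)^2/(4a) = (-0.711 - 3)^2/(4*10)
= 13.7715/40 = 0.3443


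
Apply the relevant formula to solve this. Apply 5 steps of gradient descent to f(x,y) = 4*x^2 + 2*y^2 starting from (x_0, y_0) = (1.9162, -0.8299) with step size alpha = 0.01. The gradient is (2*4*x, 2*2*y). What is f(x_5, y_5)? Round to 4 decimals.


Gradient descent on f(x,y) = 4*x^2 + 2*y^2.
Starting point: (1.9162, -0.8299), alpha = 0.01
Step 1: grad_x = 2*4*1.9162 = 15.3296, grad_y = 2*2*-0.8299 = -3.3196
  x_1 = 1.9162 - 0.01*15.3296 = 1.7629
  y_1 = -0.8299 - 0.01*-3.3196 = -0.7967
Step 2: grad_x = 2*4*1.7629 = 14.1032, grad_y = 2*2*-0.7967 = -3.1868
  x_2 = 1.7629 - 0.01*14.1032 = 1.6219
  y_2 = -0.7967 - 0.01*-3.1868 = -0.7648
Step 3: grad_x = 2*4*1.6219 = 12.975, grad_y = 2*2*-0.7648 = -3.0593
  x_3 = 1.6219 - 0.01*12.975 = 1.4921
  y_3 = -0.7648 - 0.01*-3.0593 = -0.7342
Step 4: grad_x = 2*4*1.4921 = 11.937, grad_y = 2*2*-0.7342 = -2.937
  x_4 = 1.4921 - 0.01*11.937 = 1.3728
  y_4 = -0.7342 - 0.01*-2.937 = -0.7049
Step 5: grad_x = 2*4*1.3728 = 10.982, grad_y = 2*2*-0.7049 = -2.8195
  x_5 = 1.3728 - 0.01*10.982 = 1.2629
  y_5 = -0.7049 - 0.01*-2.8195 = -0.6767
f(1.2629, -0.6767) = 4*1.2629^2 + 2*(-0.6767)^2 = 7.2958


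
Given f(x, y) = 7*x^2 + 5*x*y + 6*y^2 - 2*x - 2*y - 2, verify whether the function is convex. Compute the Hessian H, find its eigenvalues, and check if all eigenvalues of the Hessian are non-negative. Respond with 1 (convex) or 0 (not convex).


The Hessian of f(x,y) = 7*x^2 + 5*x*y + 6*y^2 - 2*x - 2*y - 2 is:
H = [[14, 5], [5, 12]]
Trace = 14 + 12 = 26
Determinant = 14*12 - (5)^2 = 143
Discriminant = (26)^2 - 4*143 = 104.0
Eigenvalues: lambda_1 = 7.901, lambda_2 = 18.099
The function is convex.

1


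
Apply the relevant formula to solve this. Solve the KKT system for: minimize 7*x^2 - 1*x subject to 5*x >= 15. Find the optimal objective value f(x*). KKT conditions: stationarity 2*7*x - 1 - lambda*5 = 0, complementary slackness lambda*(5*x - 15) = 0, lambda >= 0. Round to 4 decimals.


Step 1: Try lambda = 0 (constraint inactive).
x_unc = 1/(2*7) = 0.0714
Check: 5*0.0714 = 0.357 < 15 -- violated!
Step 2: Constraint must be active: 5*x = 15
x* = 15/5 = 3.0
lambda = (2*7*3.0 - 1)/5 = 8.2
Step 3: Compute optimal value.
f(x*) = 7*3.0^2 - 1*3.0 = 60.0
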